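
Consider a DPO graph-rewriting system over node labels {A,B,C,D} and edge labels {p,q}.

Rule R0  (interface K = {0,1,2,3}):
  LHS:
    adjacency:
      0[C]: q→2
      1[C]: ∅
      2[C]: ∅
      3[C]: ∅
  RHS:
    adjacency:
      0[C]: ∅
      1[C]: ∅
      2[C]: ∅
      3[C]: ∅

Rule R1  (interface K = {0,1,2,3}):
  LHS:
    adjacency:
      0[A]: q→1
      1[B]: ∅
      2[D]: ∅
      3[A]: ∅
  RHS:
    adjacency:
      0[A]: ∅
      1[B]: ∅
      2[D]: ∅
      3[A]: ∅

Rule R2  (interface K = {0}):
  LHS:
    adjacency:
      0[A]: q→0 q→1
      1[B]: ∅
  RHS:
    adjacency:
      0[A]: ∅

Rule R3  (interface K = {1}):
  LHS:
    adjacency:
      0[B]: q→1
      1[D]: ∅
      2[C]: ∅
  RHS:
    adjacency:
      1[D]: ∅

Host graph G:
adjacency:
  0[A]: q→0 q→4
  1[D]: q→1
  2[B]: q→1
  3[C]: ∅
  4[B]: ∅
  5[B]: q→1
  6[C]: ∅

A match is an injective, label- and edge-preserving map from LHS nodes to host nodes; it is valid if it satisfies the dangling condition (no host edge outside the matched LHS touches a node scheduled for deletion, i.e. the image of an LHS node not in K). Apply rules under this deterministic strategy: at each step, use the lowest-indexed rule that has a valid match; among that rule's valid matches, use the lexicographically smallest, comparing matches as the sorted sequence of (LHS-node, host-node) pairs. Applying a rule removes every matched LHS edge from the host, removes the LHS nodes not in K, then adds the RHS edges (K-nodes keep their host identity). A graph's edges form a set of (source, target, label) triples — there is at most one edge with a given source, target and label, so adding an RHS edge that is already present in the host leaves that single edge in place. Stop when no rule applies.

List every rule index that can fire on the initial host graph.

R0: no valid match — LHS pattern not found
R1: no valid match — LHS pattern not found
R2: 1 valid match — {0↦0, 1↦4}
R3: 4 valid matches — {0↦2, 1↦1, 2↦3}, {0↦2, 1↦1, 2↦6}, {0↦5, 1↦1, 2↦3} (+1 more)

Answer: [R2,R3]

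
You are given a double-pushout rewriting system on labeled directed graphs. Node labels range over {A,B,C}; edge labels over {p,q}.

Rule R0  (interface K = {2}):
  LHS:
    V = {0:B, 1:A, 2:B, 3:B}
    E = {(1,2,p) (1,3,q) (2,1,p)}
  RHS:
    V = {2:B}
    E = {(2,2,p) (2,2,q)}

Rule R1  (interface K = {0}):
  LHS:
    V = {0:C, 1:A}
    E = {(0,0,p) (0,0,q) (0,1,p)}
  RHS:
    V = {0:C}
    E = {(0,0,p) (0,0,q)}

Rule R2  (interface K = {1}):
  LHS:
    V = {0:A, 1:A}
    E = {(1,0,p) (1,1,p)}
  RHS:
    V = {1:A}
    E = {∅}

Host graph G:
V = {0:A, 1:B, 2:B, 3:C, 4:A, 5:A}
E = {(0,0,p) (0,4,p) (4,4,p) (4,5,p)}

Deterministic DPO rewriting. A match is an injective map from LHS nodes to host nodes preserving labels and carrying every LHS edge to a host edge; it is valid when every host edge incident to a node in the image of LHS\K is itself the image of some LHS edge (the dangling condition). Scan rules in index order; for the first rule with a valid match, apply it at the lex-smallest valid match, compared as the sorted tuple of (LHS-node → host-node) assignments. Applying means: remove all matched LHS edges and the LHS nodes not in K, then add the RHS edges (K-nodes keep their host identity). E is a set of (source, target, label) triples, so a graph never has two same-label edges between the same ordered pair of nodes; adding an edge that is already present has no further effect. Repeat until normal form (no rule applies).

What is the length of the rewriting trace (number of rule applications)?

initial: |V|=6 |E|=4  E = 0-p->0 0-p->4 4-p->4 4-p->5
step 1: apply R2 at {0↦5, 1↦4}  → |V|=5 |E|=2  E = 0-p->0 0-p->4
step 2: apply R2 at {0↦4, 1↦0}  → |V|=4 |E|=0  E = ∅
final graph: no rule applies after step 2

Answer: 2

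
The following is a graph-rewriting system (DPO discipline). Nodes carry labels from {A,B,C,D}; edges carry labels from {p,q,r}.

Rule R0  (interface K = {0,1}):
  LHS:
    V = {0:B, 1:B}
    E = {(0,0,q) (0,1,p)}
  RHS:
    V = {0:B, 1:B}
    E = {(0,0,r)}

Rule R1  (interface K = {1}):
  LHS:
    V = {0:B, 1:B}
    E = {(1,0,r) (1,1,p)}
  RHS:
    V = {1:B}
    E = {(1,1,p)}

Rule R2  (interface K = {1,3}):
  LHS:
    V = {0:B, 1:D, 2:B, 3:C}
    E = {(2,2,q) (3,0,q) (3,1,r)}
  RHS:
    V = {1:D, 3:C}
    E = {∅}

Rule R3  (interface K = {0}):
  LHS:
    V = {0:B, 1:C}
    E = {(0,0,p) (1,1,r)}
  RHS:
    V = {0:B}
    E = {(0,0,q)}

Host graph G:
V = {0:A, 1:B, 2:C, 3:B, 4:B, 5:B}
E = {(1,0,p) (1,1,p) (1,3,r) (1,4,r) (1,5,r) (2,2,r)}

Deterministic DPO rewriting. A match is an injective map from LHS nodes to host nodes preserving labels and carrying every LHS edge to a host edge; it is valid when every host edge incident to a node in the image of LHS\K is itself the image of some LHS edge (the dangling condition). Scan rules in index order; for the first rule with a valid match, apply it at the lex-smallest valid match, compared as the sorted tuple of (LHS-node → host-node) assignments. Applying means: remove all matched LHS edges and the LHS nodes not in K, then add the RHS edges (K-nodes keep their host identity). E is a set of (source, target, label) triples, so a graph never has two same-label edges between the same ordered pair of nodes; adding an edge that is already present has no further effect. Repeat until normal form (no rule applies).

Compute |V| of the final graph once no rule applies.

initial: |V|=6 |E|=6  E = 1-p->0 1-p->1 1-r->3 1-r->4 1-r->5 2-r->2
step 1: apply R1 at {0↦3, 1↦1}  → |V|=5 |E|=5  E = 1-p->0 1-p->1 1-r->4 1-r->5 2-r->2
step 2: apply R1 at {0↦4, 1↦1}  → |V|=4 |E|=4  E = 1-p->0 1-p->1 1-r->5 2-r->2
step 3: apply R1 at {0↦5, 1↦1}  → |V|=3 |E|=3  E = 1-p->0 1-p->1 2-r->2
step 4: apply R3 at {0↦1, 1↦2}  → |V|=2 |E|=2  E = 1-p->0 1-q->1
final graph: no rule applies after step 4
NF nodes: {0:A, 1:B}

Answer: 2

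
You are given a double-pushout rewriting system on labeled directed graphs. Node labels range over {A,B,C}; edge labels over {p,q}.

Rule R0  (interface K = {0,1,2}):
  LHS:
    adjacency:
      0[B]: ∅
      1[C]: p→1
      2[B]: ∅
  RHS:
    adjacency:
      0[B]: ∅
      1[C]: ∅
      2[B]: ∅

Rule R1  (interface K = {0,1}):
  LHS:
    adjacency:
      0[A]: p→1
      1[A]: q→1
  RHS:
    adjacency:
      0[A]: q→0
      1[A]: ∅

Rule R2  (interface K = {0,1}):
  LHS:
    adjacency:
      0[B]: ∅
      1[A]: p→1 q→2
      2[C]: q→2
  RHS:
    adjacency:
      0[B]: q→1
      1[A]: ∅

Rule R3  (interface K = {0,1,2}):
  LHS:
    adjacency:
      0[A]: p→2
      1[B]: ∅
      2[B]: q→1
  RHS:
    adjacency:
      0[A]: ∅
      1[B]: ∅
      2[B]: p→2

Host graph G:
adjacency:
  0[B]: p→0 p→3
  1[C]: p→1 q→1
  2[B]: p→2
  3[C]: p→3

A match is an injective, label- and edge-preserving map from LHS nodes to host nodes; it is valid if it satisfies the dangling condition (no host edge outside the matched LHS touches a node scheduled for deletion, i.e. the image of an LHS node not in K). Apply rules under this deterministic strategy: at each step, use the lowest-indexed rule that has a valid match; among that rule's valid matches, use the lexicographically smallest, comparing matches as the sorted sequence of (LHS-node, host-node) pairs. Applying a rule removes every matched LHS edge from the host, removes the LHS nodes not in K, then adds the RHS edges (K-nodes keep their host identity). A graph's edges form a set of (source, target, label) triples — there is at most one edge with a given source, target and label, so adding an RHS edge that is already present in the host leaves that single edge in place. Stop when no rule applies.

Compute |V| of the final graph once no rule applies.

initial: |V|=4 |E|=6  E = 0-p->0 0-p->3 1-p->1 1-q->1 2-p->2 3-p->3
step 1: apply R0 at {0↦0, 1↦1, 2↦2}  → |V|=4 |E|=5  E = 0-p->0 0-p->3 1-q->1 2-p->2 3-p->3
step 2: apply R0 at {0↦0, 1↦3, 2↦2}  → |V|=4 |E|=4  E = 0-p->0 0-p->3 1-q->1 2-p->2
normal form: no rule applies after step 2
NF nodes: {0:B, 1:C, 2:B, 3:C}

Answer: 4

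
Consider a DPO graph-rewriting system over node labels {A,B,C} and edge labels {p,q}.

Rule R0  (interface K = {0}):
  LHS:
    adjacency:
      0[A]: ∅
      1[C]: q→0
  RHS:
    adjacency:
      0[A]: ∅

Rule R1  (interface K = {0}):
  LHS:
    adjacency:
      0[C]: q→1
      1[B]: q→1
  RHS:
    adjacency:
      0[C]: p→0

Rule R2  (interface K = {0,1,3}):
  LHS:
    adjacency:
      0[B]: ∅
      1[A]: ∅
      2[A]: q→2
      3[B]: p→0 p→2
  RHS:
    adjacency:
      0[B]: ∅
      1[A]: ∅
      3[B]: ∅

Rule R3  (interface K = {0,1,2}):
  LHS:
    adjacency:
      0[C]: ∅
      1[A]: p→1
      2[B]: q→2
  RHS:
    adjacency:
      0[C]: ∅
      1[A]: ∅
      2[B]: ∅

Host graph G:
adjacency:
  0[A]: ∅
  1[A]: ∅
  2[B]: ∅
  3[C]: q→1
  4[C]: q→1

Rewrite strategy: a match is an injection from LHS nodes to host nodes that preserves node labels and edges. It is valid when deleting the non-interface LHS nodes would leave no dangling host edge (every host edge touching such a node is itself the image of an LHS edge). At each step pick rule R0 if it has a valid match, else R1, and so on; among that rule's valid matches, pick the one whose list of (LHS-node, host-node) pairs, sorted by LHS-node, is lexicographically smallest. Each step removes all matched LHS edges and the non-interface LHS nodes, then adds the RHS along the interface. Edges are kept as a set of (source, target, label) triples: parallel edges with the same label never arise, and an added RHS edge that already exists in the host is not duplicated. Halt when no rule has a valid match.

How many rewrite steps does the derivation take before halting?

initial: |V|=5 |E|=2  E = 3-q->1 4-q->1
step 1: apply R0 at {0↦1, 1↦3}  → |V|=4 |E|=1  E = 4-q->1
step 2: apply R0 at {0↦1, 1↦4}  → |V|=3 |E|=0  E = ∅
halt: no rule applies after step 2

Answer: 2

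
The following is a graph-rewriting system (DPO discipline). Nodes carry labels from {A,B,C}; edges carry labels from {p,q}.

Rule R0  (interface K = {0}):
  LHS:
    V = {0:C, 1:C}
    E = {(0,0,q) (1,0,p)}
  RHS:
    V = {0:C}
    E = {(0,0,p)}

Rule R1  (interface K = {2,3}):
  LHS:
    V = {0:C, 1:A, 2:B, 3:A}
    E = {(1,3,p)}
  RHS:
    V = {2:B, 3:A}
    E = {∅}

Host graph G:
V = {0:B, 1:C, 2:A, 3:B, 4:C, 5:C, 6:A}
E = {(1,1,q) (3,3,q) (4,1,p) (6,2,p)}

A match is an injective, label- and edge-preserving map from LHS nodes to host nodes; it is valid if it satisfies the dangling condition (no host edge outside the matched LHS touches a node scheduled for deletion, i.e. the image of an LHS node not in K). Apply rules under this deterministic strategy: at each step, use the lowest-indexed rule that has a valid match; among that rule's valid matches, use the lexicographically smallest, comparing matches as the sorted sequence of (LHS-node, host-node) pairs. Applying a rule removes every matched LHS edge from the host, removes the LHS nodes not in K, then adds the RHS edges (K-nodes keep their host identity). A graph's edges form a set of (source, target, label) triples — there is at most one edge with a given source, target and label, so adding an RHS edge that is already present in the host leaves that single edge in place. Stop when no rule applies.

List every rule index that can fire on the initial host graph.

R0: 1 valid match — {0↦1, 1↦4}
R1: 2 valid matches — {0↦5, 1↦6, 2↦0, 3↦2}, {0↦5, 1↦6, 2↦3, 3↦2}

Answer: [R0,R1]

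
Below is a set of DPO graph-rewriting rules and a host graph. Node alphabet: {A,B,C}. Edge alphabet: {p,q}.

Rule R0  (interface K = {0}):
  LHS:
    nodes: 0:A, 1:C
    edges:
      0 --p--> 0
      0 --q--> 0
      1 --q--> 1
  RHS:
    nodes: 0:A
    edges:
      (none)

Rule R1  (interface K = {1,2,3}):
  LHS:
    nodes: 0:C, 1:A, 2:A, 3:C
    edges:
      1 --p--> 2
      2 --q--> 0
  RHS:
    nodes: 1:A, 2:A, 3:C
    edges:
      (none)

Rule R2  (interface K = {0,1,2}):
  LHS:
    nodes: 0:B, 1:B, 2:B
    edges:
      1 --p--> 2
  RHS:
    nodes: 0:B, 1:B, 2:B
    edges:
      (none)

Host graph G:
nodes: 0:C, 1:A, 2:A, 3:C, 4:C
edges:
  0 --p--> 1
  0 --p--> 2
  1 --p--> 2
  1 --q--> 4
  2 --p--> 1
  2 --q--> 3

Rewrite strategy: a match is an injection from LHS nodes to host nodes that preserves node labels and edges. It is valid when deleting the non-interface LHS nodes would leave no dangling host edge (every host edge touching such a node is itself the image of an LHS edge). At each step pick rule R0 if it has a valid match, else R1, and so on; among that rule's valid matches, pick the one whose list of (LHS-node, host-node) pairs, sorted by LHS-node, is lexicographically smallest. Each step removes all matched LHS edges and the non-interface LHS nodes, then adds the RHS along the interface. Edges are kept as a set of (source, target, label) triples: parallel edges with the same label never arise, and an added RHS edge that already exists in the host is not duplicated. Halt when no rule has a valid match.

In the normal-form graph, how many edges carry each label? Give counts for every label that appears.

start.  V:5 E:6  edges: 0-p->1 0-p->2 1-p->2 1-q->4 2-p->1 2-q->3
1. fire R1 via {0↦3, 1↦1, 2↦2, 3↦0}  →  V:4 E:4  edges: 0-p->1 0-p->2 1-q->4 2-p->1
2. fire R1 via {0↦4, 1↦2, 2↦1, 3↦0}  →  V:3 E:2  edges: 0-p->1 0-p->2
final graph: no rule applies after step 2
NF edges: [(0, 1, 'p'), (0, 2, 'p')]

Answer: p:2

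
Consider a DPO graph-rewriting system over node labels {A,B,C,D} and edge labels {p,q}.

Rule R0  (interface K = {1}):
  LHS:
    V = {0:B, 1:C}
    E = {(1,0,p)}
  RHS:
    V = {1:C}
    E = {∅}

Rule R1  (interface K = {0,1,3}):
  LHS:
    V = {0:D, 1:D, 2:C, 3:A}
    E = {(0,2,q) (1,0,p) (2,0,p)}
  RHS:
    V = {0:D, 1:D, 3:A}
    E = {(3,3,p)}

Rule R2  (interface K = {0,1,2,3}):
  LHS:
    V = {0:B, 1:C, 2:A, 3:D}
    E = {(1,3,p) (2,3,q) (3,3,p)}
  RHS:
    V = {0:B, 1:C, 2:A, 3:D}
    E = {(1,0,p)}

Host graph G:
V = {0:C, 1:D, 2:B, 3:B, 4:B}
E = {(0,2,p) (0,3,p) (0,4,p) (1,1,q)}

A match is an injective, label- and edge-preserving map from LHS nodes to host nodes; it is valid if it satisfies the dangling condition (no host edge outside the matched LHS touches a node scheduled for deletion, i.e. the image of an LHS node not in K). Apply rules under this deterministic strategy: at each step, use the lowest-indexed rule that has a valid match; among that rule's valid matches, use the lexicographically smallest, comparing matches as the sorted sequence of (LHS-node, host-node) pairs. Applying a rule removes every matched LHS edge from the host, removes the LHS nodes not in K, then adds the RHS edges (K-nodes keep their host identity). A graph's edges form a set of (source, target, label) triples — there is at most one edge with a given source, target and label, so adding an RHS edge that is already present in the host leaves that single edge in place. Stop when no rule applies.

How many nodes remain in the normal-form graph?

Answer: 2

Derivation:
start.  V:5 E:4  edges: 0-p->2 0-p->3 0-p->4 1-q->1
1. fire R0 via {0↦2, 1↦0}  →  V:4 E:3  edges: 0-p->3 0-p->4 1-q->1
2. fire R0 via {0↦3, 1↦0}  →  V:3 E:2  edges: 0-p->4 1-q->1
3. fire R0 via {0↦4, 1↦0}  →  V:2 E:1  edges: 1-q->1
normal form: no rule applies after step 3
NF nodes: {0:C, 1:D}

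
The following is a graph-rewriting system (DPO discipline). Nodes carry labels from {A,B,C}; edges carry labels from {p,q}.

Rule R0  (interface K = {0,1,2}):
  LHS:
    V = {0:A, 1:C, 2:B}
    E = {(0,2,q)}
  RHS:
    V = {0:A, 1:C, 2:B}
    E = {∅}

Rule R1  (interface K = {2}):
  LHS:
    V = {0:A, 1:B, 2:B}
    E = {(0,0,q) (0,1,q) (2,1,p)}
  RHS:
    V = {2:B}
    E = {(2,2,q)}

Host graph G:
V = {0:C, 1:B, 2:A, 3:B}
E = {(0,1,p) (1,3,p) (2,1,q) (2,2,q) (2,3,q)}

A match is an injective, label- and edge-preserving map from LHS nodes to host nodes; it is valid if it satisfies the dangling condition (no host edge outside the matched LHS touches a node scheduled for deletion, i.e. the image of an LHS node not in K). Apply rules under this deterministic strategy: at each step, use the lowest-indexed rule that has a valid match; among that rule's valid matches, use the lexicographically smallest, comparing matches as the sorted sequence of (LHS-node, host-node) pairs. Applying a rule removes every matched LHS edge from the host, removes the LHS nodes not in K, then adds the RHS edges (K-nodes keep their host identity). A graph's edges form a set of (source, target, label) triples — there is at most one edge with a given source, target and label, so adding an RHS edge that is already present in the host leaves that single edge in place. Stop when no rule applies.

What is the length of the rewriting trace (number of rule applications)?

start.  V:4 E:5  edges: 0-p->1 1-p->3 2-q->1 2-q->2 2-q->3
1. fire R0 via {0↦2, 1↦0, 2↦1}  →  V:4 E:4  edges: 0-p->1 1-p->3 2-q->2 2-q->3
2. fire R0 via {0↦2, 1↦0, 2↦3}  →  V:4 E:3  edges: 0-p->1 1-p->3 2-q->2
normal form: no rule applies after step 2

Answer: 2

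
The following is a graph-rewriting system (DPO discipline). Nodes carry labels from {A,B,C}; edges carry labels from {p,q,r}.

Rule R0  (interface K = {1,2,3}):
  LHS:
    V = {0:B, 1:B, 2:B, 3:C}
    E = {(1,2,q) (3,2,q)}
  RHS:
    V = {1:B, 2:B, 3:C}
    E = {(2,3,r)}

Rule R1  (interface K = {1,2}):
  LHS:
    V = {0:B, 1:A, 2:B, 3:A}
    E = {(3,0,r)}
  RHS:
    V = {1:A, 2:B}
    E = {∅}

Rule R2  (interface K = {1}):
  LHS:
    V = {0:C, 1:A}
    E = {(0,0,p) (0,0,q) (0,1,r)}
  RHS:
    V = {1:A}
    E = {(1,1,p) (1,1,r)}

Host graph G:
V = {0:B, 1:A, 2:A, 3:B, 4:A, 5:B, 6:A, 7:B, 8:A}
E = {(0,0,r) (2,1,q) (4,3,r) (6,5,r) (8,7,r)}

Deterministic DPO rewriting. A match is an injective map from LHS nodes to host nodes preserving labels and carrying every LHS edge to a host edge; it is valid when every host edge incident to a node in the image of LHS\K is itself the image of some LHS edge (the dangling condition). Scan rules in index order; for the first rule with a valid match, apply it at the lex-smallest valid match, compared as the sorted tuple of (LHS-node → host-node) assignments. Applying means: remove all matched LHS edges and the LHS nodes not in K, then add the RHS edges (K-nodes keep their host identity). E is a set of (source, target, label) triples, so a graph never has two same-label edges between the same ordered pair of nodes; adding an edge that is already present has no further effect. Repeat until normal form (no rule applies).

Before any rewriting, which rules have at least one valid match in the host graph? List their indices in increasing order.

Answer: [R1]

Steps:
R0: no valid match — LHS pattern not found
R1: 36 valid matches — {0↦3, 1↦1, 2↦0, 3↦4}, {0↦3, 1↦1, 2↦5, 3↦4}, {0↦3, 1↦1, 2↦7, 3↦4} (+33 more)
R2: no valid match — LHS pattern not found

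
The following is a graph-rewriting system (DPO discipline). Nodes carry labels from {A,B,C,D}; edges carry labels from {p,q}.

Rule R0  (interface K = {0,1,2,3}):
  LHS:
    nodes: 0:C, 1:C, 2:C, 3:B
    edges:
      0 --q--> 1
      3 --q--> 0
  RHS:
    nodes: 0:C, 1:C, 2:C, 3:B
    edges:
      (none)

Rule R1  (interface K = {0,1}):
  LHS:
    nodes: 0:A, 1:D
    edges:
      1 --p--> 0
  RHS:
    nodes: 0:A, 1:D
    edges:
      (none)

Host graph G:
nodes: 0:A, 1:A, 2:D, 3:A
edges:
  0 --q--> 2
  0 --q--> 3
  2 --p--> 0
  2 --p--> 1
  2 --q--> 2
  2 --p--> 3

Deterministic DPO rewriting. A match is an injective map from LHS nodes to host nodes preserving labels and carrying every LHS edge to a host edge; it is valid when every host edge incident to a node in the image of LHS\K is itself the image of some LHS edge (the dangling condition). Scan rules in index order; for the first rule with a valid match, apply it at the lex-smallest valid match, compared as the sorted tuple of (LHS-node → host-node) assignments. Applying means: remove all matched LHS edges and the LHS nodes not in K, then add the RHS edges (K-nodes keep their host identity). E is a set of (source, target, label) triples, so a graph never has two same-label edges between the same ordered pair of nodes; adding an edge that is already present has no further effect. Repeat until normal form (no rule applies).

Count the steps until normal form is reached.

Answer: 3

Rewrite trace:
initial: |V|=4 |E|=6  E = 0-q->2 0-q->3 2-p->0 2-p->1 2-q->2 2-p->3
step 1: apply R1 at {0↦0, 1↦2}  → |V|=4 |E|=5  E = 0-q->2 0-q->3 2-p->1 2-q->2 2-p->3
step 2: apply R1 at {0↦1, 1↦2}  → |V|=4 |E|=4  E = 0-q->2 0-q->3 2-q->2 2-p->3
step 3: apply R1 at {0↦3, 1↦2}  → |V|=4 |E|=3  E = 0-q->2 0-q->3 2-q->2
normal form: no rule applies after step 3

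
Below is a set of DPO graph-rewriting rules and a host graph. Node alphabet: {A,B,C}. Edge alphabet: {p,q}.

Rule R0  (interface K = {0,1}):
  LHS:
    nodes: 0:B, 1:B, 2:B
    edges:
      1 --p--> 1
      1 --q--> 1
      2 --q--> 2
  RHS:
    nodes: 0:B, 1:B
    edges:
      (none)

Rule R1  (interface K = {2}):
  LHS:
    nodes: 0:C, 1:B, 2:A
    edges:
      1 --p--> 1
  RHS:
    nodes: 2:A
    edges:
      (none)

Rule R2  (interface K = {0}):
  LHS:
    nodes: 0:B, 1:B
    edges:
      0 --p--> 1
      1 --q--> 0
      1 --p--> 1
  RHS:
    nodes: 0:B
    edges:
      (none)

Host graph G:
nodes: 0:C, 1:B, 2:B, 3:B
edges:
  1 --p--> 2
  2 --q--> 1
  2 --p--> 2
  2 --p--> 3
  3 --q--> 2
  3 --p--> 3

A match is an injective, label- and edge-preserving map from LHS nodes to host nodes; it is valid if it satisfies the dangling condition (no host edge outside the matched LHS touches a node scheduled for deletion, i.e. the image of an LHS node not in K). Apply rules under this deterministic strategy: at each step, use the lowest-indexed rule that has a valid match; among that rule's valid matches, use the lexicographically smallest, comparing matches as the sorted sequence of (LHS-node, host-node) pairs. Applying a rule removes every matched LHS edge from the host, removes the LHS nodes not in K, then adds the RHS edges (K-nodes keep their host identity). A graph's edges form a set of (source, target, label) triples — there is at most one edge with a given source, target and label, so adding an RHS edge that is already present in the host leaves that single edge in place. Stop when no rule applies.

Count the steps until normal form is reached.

Answer: 2

Rewrite trace:
start.  V:4 E:6  edges: 1-p->2 2-q->1 2-p->2 2-p->3 3-q->2 3-p->3
1. fire R2 via {0↦2, 1↦3}  →  V:3 E:3  edges: 1-p->2 2-q->1 2-p->2
2. fire R2 via {0↦1, 1↦2}  →  V:2 E:0  edges: ∅
final graph: no rule applies after step 2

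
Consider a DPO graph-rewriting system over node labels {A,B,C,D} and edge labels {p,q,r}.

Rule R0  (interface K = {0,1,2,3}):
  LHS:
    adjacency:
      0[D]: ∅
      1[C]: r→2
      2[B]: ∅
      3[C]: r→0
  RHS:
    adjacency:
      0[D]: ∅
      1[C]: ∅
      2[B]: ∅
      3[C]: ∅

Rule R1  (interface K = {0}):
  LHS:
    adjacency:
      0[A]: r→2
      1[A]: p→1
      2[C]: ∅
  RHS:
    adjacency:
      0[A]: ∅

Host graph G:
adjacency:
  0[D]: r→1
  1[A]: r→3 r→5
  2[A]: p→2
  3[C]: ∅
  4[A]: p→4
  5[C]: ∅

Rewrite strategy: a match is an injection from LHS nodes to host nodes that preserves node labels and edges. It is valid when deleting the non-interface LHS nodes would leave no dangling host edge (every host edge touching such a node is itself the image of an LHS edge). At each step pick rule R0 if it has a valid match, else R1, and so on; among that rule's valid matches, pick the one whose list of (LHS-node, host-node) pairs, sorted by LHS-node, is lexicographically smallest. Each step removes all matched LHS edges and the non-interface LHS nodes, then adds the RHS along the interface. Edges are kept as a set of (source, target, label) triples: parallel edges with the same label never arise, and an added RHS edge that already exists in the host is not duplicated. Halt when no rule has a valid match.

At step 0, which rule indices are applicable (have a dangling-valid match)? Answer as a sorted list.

R0: no valid match — LHS pattern not found
R1: 4 valid matches — {0↦1, 1↦2, 2↦3}, {0↦1, 1↦2, 2↦5}, {0↦1, 1↦4, 2↦3} (+1 more)

Answer: [R1]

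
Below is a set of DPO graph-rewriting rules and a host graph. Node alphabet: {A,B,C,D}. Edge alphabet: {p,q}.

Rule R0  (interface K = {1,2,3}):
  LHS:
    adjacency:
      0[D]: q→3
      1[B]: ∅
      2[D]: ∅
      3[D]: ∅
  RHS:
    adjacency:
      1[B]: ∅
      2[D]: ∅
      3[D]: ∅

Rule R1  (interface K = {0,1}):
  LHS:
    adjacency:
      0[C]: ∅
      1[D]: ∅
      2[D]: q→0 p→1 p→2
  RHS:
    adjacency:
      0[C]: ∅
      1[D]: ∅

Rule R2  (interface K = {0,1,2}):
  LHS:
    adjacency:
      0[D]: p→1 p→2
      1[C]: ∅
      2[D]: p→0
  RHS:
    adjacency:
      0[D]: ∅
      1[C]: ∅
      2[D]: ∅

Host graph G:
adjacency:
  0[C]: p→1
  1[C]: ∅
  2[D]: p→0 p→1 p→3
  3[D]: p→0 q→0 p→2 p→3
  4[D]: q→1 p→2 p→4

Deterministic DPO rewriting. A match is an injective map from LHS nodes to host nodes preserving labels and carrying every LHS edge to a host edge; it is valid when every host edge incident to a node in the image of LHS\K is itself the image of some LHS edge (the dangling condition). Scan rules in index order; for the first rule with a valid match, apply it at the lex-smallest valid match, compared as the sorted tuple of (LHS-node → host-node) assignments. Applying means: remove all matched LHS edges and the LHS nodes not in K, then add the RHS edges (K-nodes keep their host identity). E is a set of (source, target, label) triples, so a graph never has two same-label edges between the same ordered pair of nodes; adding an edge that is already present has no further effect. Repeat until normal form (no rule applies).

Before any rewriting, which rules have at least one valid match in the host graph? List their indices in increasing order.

Answer: [R1,R2]

Steps:
R0: no valid match — LHS pattern not found
R1: 1 valid match — {0↦1, 1↦2, 2↦4}
R2: 3 valid matches — {0↦2, 1↦0, 2↦3}, {0↦2, 1↦1, 2↦3}, {0↦3, 1↦0, 2↦2}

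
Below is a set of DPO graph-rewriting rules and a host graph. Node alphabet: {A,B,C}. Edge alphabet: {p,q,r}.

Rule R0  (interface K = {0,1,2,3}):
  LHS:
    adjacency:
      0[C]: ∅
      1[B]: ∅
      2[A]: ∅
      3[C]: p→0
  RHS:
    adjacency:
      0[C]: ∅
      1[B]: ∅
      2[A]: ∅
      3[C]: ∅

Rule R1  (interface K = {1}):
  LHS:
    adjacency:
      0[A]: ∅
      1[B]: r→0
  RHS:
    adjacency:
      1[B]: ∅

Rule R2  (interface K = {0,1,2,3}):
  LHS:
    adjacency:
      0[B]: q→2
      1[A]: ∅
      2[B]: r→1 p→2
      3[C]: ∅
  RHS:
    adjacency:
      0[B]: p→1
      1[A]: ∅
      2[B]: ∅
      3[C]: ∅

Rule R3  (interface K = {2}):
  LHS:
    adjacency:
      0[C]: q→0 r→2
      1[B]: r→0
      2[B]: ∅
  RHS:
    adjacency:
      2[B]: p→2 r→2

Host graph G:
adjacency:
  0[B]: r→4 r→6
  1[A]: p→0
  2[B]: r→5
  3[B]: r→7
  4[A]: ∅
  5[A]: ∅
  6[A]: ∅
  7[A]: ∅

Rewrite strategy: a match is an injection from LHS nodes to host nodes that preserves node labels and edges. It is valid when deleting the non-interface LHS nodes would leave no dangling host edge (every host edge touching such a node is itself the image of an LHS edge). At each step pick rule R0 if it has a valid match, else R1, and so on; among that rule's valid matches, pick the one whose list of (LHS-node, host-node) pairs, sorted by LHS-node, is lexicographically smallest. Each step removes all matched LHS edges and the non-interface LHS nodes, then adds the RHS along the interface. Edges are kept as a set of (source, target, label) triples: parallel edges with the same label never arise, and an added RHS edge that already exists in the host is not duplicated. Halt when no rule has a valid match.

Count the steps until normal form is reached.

initial: |V|=8 |E|=5  E = 0-r->4 0-r->6 1-p->0 2-r->5 3-r->7
step 1: apply R1 at {0↦4, 1↦0}  → |V|=7 |E|=4  E = 0-r->6 1-p->0 2-r->5 3-r->7
step 2: apply R1 at {0↦5, 1↦2}  → |V|=6 |E|=3  E = 0-r->6 1-p->0 3-r->7
step 3: apply R1 at {0↦6, 1↦0}  → |V|=5 |E|=2  E = 1-p->0 3-r->7
step 4: apply R1 at {0↦7, 1↦3}  → |V|=4 |E|=1  E = 1-p->0
normal form: no rule applies after step 4

Answer: 4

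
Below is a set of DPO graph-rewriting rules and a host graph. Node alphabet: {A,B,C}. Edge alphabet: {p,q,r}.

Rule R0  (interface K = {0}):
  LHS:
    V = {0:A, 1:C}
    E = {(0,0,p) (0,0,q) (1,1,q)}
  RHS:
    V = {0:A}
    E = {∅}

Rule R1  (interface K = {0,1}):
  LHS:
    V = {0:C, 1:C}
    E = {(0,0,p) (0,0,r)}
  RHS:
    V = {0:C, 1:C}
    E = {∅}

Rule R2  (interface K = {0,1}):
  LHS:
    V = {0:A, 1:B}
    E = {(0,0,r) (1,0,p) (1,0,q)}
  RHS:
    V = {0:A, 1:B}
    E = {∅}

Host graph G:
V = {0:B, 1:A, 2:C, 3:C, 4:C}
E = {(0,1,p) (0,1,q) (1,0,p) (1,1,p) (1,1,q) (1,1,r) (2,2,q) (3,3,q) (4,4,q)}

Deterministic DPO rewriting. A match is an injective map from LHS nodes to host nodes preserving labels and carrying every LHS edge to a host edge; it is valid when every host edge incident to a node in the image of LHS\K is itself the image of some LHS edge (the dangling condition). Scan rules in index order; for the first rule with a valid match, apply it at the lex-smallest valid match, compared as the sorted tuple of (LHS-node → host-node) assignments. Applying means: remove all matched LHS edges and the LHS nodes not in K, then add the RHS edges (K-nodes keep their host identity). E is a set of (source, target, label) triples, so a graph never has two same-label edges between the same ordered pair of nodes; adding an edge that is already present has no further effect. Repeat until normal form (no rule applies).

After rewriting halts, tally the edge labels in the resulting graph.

Answer: p:1 q:2

Steps:
initial: |V|=5 |E|=9  E = 0-p->1 0-q->1 1-p->0 1-p->1 1-q->1 1-r->1 2-q->2 3-q->3 4-q->4
step 1: apply R0 at {0↦1, 1↦2}  → |V|=4 |E|=6  E = 0-p->1 0-q->1 1-p->0 1-r->1 3-q->3 4-q->4
step 2: apply R2 at {0↦1, 1↦0}  → |V|=4 |E|=3  E = 1-p->0 3-q->3 4-q->4
halt: no rule applies after step 2
NF edges: [(1, 0, 'p'), (3, 3, 'q'), (4, 4, 'q')]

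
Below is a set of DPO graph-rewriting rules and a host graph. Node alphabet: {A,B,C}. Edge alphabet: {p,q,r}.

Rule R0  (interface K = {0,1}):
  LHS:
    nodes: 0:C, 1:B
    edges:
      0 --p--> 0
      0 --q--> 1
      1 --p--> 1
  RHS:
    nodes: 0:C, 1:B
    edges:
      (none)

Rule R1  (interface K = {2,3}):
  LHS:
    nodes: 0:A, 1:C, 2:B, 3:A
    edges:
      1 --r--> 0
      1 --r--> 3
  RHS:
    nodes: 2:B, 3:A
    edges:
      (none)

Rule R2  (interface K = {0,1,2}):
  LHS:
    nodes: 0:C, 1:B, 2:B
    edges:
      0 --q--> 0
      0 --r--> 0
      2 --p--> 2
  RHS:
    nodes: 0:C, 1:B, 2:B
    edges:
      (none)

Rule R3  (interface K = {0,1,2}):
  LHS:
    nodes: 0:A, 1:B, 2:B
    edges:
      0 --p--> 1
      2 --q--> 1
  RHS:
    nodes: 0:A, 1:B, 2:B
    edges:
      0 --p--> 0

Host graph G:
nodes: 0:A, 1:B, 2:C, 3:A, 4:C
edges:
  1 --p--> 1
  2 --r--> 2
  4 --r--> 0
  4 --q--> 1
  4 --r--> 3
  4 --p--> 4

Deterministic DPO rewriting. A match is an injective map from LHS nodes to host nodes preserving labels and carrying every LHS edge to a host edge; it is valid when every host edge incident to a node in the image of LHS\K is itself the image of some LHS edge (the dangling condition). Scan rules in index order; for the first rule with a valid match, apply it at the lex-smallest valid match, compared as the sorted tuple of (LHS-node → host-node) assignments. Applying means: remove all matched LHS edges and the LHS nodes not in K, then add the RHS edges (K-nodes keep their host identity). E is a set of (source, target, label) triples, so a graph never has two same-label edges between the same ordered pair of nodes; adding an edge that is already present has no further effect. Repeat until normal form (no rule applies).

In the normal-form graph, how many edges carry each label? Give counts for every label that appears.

Answer: r:1

Steps:
start.  V:5 E:6  edges: 1-p->1 2-r->2 4-r->0 4-q->1 4-r->3 4-p->4
1. fire R0 via {0↦4, 1↦1}  →  V:5 E:3  edges: 2-r->2 4-r->0 4-r->3
2. fire R1 via {0↦0, 1↦4, 2↦1, 3↦3}  →  V:3 E:1  edges: 2-r->2
normal form: no rule applies after step 2
NF edges: [(2, 2, 'r')]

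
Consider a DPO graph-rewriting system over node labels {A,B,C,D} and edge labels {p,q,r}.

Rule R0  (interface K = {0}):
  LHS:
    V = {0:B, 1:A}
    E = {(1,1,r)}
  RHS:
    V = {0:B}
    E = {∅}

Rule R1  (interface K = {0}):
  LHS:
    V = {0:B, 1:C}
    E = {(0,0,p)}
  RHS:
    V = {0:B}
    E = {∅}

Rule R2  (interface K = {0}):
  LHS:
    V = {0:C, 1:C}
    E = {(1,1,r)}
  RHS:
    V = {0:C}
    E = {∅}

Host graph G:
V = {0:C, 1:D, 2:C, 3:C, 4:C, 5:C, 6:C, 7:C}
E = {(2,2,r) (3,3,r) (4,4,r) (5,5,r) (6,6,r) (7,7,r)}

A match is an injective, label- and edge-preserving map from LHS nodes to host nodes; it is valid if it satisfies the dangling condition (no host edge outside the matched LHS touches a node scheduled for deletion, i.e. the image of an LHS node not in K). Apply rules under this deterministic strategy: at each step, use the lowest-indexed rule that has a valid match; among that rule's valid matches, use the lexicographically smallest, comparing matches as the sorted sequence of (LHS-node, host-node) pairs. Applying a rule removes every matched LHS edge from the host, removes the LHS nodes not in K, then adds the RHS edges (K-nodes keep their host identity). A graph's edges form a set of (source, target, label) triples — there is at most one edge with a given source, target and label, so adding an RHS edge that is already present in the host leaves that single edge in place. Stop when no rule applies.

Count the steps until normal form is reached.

Answer: 6

Derivation:
start.  V:8 E:6  edges: 2-r->2 3-r->3 4-r->4 5-r->5 6-r->6 7-r->7
1. fire R2 via {0↦0, 1↦2}  →  V:7 E:5  edges: 3-r->3 4-r->4 5-r->5 6-r->6 7-r->7
2. fire R2 via {0↦0, 1↦3}  →  V:6 E:4  edges: 4-r->4 5-r->5 6-r->6 7-r->7
3. fire R2 via {0↦0, 1↦4}  →  V:5 E:3  edges: 5-r->5 6-r->6 7-r->7
4. fire R2 via {0↦0, 1↦5}  →  V:4 E:2  edges: 6-r->6 7-r->7
5. fire R2 via {0↦0, 1↦6}  →  V:3 E:1  edges: 7-r->7
6. fire R2 via {0↦0, 1↦7}  →  V:2 E:0  edges: ∅
halt: no rule applies after step 6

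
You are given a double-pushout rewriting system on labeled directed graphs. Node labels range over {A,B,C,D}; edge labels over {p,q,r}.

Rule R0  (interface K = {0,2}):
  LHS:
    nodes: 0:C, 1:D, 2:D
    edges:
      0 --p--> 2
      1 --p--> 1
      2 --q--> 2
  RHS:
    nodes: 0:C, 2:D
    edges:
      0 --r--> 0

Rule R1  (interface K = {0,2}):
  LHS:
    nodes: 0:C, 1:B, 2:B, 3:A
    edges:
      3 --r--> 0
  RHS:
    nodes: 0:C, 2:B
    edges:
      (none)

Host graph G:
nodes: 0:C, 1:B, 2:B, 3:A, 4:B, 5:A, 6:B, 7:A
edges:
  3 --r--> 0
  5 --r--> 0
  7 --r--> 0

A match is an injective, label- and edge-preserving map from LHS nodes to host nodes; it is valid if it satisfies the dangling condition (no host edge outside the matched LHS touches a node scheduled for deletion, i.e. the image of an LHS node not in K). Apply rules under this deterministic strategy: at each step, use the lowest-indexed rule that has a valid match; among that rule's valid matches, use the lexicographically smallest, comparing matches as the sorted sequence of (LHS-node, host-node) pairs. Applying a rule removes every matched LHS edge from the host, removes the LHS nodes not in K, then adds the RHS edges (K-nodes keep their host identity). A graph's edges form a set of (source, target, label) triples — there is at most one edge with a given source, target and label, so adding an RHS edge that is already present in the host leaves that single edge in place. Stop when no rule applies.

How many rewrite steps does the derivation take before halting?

Answer: 3

Steps:
start.  V:8 E:3  edges: 3-r->0 5-r->0 7-r->0
1. fire R1 via {0↦0, 1↦1, 2↦2, 3↦3}  →  V:6 E:2  edges: 5-r->0 7-r->0
2. fire R1 via {0↦0, 1↦2, 2↦4, 3↦5}  →  V:4 E:1  edges: 7-r->0
3. fire R1 via {0↦0, 1↦4, 2↦6, 3↦7}  →  V:2 E:0  edges: ∅
halt: no rule applies after step 3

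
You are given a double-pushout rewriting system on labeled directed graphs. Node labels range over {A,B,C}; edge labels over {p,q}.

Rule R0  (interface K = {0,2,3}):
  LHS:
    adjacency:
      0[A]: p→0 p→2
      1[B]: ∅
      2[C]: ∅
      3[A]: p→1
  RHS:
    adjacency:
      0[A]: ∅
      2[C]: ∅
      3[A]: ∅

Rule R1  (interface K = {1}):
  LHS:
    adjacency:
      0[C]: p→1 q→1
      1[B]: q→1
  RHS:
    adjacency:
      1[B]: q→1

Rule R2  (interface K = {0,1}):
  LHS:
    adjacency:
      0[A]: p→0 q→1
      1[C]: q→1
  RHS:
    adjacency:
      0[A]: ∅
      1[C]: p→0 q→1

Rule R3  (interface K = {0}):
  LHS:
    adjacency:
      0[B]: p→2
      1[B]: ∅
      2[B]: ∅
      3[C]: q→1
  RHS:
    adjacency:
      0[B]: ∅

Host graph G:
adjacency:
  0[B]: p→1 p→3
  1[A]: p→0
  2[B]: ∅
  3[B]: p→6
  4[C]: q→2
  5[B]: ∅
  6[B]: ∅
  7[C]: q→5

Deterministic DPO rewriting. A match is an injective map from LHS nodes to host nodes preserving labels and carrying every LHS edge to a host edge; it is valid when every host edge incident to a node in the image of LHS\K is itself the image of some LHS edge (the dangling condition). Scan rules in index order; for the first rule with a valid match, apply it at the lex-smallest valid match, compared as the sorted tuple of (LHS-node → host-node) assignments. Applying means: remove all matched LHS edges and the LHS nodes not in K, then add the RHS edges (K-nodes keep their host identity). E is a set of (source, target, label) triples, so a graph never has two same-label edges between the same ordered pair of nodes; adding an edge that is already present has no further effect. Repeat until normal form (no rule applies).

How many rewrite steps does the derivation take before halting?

initial: |V|=8 |E|=6  E = 0-p->1 0-p->3 1-p->0 3-p->6 4-q->2 7-q->5
step 1: apply R3 at {0↦3, 1↦2, 2↦6, 3↦4}  → |V|=5 |E|=4  E = 0-p->1 0-p->3 1-p->0 7-q->5
step 2: apply R3 at {0↦0, 1↦5, 2↦3, 3↦7}  → |V|=2 |E|=2  E = 0-p->1 1-p->0
normal form: no rule applies after step 2

Answer: 2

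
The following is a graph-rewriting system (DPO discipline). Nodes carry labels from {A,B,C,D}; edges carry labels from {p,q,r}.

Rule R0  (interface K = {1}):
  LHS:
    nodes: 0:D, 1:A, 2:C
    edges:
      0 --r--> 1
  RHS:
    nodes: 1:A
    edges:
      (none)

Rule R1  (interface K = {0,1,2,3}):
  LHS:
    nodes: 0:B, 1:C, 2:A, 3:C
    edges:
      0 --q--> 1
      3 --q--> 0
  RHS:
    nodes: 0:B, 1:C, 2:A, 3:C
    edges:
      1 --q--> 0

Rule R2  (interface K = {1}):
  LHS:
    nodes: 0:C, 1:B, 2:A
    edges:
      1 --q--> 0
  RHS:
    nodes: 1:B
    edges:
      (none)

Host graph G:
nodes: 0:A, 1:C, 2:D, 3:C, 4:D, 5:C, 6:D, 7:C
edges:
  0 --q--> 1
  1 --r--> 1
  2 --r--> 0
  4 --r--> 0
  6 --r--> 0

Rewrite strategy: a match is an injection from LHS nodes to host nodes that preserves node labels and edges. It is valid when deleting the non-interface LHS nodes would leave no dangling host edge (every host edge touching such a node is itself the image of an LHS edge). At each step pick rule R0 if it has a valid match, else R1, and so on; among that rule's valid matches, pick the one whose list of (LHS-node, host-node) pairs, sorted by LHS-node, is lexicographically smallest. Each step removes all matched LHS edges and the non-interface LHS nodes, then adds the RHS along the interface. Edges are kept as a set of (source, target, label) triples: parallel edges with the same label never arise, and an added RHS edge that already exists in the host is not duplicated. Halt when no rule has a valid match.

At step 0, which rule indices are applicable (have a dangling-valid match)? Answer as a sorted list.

Answer: [R0]

Derivation:
R0: 9 valid matches — {0↦2, 1↦0, 2↦3}, {0↦2, 1↦0, 2↦5}, {0↦2, 1↦0, 2↦7} (+6 more)
R1: no valid match — LHS pattern not found
R2: no valid match — LHS pattern not found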